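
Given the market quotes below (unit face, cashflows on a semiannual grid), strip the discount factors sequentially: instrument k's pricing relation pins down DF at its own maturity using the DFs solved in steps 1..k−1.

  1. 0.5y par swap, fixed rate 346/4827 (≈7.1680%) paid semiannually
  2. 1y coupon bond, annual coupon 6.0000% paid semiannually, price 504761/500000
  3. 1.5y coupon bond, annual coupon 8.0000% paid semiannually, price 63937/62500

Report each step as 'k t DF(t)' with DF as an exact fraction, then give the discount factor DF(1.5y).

1 1/2 4827/5000
2 1 119/125
3 3/2 9099/10000
DF(1.5y) = 9099/10000 ≈ 0.909900

step 1 [0.5y] swap r/2=173/4827: DF=(1 − 173/4827·(0))/(1+173/4827) = 4827/5000 ≈ 0.965400
step 2 [1y] bond c/2=3/100: DF=(504761/500000 − 3/100·(0.965400))/(1+3/100) = 119/125 ≈ 0.952000
step 3 [1.5y] bond c/2=1/25: DF=(63937/62500 − 1/25·(0.965400+0.952000))/(1+1/25) = 9099/10000 ≈ 0.909900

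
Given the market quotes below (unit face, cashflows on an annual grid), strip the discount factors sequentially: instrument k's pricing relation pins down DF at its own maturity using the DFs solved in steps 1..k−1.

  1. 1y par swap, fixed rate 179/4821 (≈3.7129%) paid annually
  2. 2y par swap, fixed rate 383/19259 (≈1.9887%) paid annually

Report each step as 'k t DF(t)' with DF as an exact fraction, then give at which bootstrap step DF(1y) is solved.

step 1 [1y] swap r/1=179/4821: DF=(1 − 179/4821·(0))/(1+179/4821) = 4821/5000 ≈ 0.964200
step 2 [2y] swap r/1=383/19259: DF=(1 − 383/19259·(0.964200))/(1+383/19259) = 9617/10000 ≈ 0.961700

1 1 4821/5000
2 2 9617/10000
DF(1y) is solved at step 1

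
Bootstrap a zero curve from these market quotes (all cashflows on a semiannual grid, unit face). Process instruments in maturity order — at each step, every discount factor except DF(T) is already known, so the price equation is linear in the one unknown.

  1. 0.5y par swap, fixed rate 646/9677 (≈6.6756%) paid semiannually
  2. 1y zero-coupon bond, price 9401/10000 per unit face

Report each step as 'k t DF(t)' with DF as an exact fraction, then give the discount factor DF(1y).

1 1/2 9677/10000
2 1 9401/10000
DF(1y) = 9401/10000 ≈ 0.940100

step 1 [0.5y] swap r/2=323/9677: DF=(1 − 323/9677·(0))/(1+323/9677) = 9677/10000 ≈ 0.967700
step 2 [1y] zero: DF = P = 9401/10000 ≈ 0.940100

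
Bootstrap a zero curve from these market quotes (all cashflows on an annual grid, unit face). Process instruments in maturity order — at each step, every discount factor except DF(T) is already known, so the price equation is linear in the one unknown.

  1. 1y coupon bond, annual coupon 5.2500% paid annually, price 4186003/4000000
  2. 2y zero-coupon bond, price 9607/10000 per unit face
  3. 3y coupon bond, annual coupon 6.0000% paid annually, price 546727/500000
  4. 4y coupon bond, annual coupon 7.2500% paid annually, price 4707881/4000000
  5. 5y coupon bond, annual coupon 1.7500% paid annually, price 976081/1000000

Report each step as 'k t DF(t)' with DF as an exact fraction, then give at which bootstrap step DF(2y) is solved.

step 1 [1y] bond c/1=21/400: DF=(4186003/4000000 − 21/400·(0))/(1+21/400) = 9943/10000 ≈ 0.994300
step 2 [2y] zero: DF = P = 9607/10000 ≈ 0.960700
step 3 [3y] bond c/1=3/50: DF=(546727/500000 − 3/50·(0.994300+0.960700))/(1+3/50) = 9209/10000 ≈ 0.920900
step 4 [4y] bond c/1=29/400: DF=(4707881/4000000 − 29/400·(0.994300+0.960700+0.920900))/(1+29/400) = 903/1000 ≈ 0.903000
step 5 [5y] bond c/1=7/400: DF=(976081/1000000 − 7/400·(0.994300+0.960700+0.920900+0.903000))/(1+7/400) = 8943/10000 ≈ 0.894300

1 1 9943/10000
2 2 9607/10000
3 3 9209/10000
4 4 903/1000
5 5 8943/10000
DF(2y) is solved at step 2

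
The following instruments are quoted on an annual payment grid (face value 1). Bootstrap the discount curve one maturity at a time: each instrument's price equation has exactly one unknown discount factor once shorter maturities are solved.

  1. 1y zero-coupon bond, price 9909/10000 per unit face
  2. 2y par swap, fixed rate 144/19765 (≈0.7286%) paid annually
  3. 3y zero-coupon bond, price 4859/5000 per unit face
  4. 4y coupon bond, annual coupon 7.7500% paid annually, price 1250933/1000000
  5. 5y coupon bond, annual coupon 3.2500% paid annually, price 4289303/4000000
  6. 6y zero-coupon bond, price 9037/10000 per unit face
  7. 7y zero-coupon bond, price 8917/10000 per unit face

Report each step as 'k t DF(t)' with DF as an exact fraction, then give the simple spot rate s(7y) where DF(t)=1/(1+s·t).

step 1 [1y] zero: DF = P = 9909/10000 ≈ 0.990900
step 2 [2y] swap r/1=144/19765: DF=(1 − 144/19765·(0.990900))/(1+144/19765) = 616/625 ≈ 0.985600
step 3 [3y] zero: DF = P = 4859/5000 ≈ 0.971800
step 4 [4y] bond c/1=31/400: DF=(1250933/1000000 − 31/400·(0.990900+0.985600+0.971800))/(1+31/400) = 9489/10000 ≈ 0.948900
step 5 [5y] bond c/1=13/400: DF=(4289303/4000000 − 13/400·(0.990900+0.985600+0.971800+0.948900))/(1+13/400) = 9159/10000 ≈ 0.915900
step 6 [6y] zero: DF = P = 9037/10000 ≈ 0.903700
step 7 [7y] zero: DF = P = 8917/10000 ≈ 0.891700

1 1 9909/10000
2 2 616/625
3 3 4859/5000
4 4 9489/10000
5 5 9159/10000
6 6 9037/10000
7 7 8917/10000
s(7y) = (1/(8917/10000) − 1)/(7) = 1083/62419 ≈ 1.7350%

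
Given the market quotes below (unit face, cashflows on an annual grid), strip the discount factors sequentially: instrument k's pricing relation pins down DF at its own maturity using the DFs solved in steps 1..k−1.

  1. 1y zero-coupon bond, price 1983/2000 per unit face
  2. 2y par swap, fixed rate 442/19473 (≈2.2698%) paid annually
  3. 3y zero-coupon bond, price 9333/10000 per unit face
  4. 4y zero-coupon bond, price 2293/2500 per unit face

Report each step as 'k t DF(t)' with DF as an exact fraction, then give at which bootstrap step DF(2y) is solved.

step 1 [1y] zero: DF = P = 1983/2000 ≈ 0.991500
step 2 [2y] swap r/1=442/19473: DF=(1 − 442/19473·(0.991500))/(1+442/19473) = 4779/5000 ≈ 0.955800
step 3 [3y] zero: DF = P = 9333/10000 ≈ 0.933300
step 4 [4y] zero: DF = P = 2293/2500 ≈ 0.917200

1 1 1983/2000
2 2 4779/5000
3 3 9333/10000
4 4 2293/2500
DF(2y) is solved at step 2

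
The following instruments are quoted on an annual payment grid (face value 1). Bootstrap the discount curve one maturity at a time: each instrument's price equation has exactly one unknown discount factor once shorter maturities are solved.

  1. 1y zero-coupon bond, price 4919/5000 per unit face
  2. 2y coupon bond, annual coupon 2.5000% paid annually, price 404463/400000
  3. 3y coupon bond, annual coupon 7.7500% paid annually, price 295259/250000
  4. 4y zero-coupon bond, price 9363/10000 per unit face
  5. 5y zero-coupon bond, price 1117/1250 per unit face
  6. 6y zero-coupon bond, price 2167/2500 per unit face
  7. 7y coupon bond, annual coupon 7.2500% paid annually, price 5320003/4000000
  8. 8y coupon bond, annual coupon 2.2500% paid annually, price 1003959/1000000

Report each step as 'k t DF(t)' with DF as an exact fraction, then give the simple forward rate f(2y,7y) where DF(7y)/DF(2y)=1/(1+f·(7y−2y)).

step 1 [1y] zero: DF = P = 4919/5000 ≈ 0.983800
step 2 [2y] bond c/1=1/40: DF=(404463/400000 − 1/40·(0.983800))/(1+1/40) = 77/80 ≈ 0.962500
step 3 [3y] bond c/1=31/400: DF=(295259/250000 − 31/400·(0.983800+0.962500))/(1+31/400) = 9561/10000 ≈ 0.956100
step 4 [4y] zero: DF = P = 9363/10000 ≈ 0.936300
step 5 [5y] zero: DF = P = 1117/1250 ≈ 0.893600
step 6 [6y] zero: DF = P = 2167/2500 ≈ 0.866800
step 7 [7y] bond c/1=29/400: DF=(5320003/4000000 − 29/400·(0.983800+0.962500+0.956100+0.936300+0.893600+0.866800))/(1+29/400) = 1077/1250 ≈ 0.861600
step 8 [8y] bond c/1=9/400: DF=(1003959/1000000 − 9/400·(0.983800+0.962500+0.956100+0.936300+0.893600+0.866800+0.861600))/(1+9/400) = 8397/10000 ≈ 0.839700

1 1 4919/5000
2 2 77/80
3 3 9561/10000
4 4 9363/10000
5 5 1117/1250
6 6 2167/2500
7 7 1077/1250
8 8 8397/10000
f(2y,7y) = ((77/80)/(1077/1250) − 1)/(5) = 1009/43080 ≈ 2.3422%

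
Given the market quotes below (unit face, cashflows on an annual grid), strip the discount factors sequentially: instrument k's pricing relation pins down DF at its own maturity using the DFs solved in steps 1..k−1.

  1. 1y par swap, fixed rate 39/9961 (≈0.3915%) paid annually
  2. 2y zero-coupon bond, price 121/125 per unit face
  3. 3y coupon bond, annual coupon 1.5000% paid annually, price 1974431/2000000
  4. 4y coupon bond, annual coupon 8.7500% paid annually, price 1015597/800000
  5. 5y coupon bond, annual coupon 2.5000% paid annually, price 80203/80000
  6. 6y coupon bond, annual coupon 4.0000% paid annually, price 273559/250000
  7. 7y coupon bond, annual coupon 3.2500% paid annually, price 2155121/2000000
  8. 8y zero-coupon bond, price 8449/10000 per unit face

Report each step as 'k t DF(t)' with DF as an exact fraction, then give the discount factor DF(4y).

step 1 [1y] swap r/1=39/9961: DF=(1 − 39/9961·(0))/(1+39/9961) = 9961/10000 ≈ 0.996100
step 2 [2y] zero: DF = P = 121/125 ≈ 0.968000
step 3 [3y] bond c/1=3/200: DF=(1974431/2000000 − 3/200·(0.996100+0.968000))/(1+3/200) = 2359/2500 ≈ 0.943600
step 4 [4y] bond c/1=7/80: DF=(1015597/800000 − 7/80·(0.996100+0.968000+0.943600))/(1+7/80) = 4667/5000 ≈ 0.933400
step 5 [5y] bond c/1=1/40: DF=(80203/80000 − 1/40·(0.996100+0.968000+0.943600+0.933400))/(1+1/40) = 2211/2500 ≈ 0.884400
step 6 [6y] bond c/1=1/25: DF=(273559/250000 − 1/25·(0.996100+0.968000+0.943600+0.933400+0.884400))/(1+1/25) = 544/625 ≈ 0.870400
step 7 [7y] bond c/1=13/400: DF=(2155121/2000000 − 13/400·(0.996100+0.968000+0.943600+0.933400+0.884400+0.870400))/(1+13/400) = 347/400 ≈ 0.867500
step 8 [8y] zero: DF = P = 8449/10000 ≈ 0.844900

1 1 9961/10000
2 2 121/125
3 3 2359/2500
4 4 4667/5000
5 5 2211/2500
6 6 544/625
7 7 347/400
8 8 8449/10000
DF(4y) = 4667/5000 ≈ 0.933400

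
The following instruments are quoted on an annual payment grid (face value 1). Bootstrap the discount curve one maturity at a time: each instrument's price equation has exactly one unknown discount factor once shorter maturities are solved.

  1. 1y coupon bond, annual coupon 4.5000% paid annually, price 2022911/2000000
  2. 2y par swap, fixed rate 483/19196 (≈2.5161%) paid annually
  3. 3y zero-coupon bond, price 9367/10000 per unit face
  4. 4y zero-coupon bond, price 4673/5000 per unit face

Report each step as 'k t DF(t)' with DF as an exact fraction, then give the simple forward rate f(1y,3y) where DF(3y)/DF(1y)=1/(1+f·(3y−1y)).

1 1 9679/10000
2 2 9517/10000
3 3 9367/10000
4 4 4673/5000
f(1y,3y) = ((9679/10000)/(9367/10000) − 1)/(2) = 156/9367 ≈ 1.6654%

step 1 [1y] bond c/1=9/200: DF=(2022911/2000000 − 9/200·(0))/(1+9/200) = 9679/10000 ≈ 0.967900
step 2 [2y] swap r/1=483/19196: DF=(1 − 483/19196·(0.967900))/(1+483/19196) = 9517/10000 ≈ 0.951700
step 3 [3y] zero: DF = P = 9367/10000 ≈ 0.936700
step 4 [4y] zero: DF = P = 4673/5000 ≈ 0.934600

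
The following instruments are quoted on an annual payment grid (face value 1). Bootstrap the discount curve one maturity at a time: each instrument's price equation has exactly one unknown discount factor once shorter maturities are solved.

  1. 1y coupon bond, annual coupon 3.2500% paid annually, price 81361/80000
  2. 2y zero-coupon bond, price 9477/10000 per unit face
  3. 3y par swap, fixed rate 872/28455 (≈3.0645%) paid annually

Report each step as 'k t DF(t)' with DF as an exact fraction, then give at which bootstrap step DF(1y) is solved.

step 1 [1y] bond c/1=13/400: DF=(81361/80000 − 13/400·(0))/(1+13/400) = 197/200 ≈ 0.985000
step 2 [2y] zero: DF = P = 9477/10000 ≈ 0.947700
step 3 [3y] swap r/1=872/28455: DF=(1 − 872/28455·(0.985000+0.947700))/(1+872/28455) = 1141/1250 ≈ 0.912800

1 1 197/200
2 2 9477/10000
3 3 1141/1250
DF(1y) is solved at step 1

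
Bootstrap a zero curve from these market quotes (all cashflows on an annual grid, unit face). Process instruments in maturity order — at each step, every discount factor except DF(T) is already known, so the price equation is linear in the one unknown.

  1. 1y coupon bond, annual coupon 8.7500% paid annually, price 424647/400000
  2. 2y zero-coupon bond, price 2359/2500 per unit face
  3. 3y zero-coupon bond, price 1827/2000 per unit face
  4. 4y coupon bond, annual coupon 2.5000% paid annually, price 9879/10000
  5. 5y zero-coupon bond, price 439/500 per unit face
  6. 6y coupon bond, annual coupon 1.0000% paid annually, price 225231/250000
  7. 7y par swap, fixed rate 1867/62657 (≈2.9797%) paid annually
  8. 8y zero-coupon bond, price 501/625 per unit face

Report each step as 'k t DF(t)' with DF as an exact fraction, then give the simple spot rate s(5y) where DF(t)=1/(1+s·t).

1 1 4881/5000
2 2 2359/2500
3 3 1827/2000
4 4 8947/10000
5 5 439/500
6 6 529/625
7 7 8133/10000
8 8 501/625
s(5y) = (1/(439/500) − 1)/(5) = 61/2195 ≈ 2.7790%

step 1 [1y] bond c/1=7/80: DF=(424647/400000 − 7/80·(0))/(1+7/80) = 4881/5000 ≈ 0.976200
step 2 [2y] zero: DF = P = 2359/2500 ≈ 0.943600
step 3 [3y] zero: DF = P = 1827/2000 ≈ 0.913500
step 4 [4y] bond c/1=1/40: DF=(9879/10000 − 1/40·(0.976200+0.943600+0.913500))/(1+1/40) = 8947/10000 ≈ 0.894700
step 5 [5y] zero: DF = P = 439/500 ≈ 0.878000
step 6 [6y] bond c/1=1/100: DF=(225231/250000 − 1/100·(0.976200+0.943600+0.913500+0.894700+0.878000))/(1+1/100) = 529/625 ≈ 0.846400
step 7 [7y] swap r/1=1867/62657: DF=(1 − 1867/62657·(0.976200+0.943600+0.913500+0.894700+0.878000+0.846400))/(1+1867/62657) = 8133/10000 ≈ 0.813300
step 8 [8y] zero: DF = P = 501/625 ≈ 0.801600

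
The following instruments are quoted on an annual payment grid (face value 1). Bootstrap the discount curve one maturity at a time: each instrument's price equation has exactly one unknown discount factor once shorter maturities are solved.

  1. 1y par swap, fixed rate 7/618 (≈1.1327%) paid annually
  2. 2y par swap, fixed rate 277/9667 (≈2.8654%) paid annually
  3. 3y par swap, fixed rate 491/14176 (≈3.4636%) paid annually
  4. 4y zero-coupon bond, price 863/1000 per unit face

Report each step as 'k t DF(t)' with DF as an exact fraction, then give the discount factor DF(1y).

1 1 618/625
2 2 4723/5000
3 3 4509/5000
4 4 863/1000
DF(1y) = 618/625 ≈ 0.988800

step 1 [1y] swap r/1=7/618: DF=(1 − 7/618·(0))/(1+7/618) = 618/625 ≈ 0.988800
step 2 [2y] swap r/1=277/9667: DF=(1 − 277/9667·(0.988800))/(1+277/9667) = 4723/5000 ≈ 0.944600
step 3 [3y] swap r/1=491/14176: DF=(1 − 491/14176·(0.988800+0.944600))/(1+491/14176) = 4509/5000 ≈ 0.901800
step 4 [4y] zero: DF = P = 863/1000 ≈ 0.863000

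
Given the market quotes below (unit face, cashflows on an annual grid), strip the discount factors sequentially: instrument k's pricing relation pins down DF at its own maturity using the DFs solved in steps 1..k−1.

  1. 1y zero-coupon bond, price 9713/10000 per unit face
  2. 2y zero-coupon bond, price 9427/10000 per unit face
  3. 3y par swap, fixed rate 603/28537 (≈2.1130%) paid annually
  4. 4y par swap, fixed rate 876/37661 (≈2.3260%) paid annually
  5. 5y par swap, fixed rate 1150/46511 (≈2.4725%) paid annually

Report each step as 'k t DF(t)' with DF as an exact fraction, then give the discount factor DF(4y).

1 1 9713/10000
2 2 9427/10000
3 3 9397/10000
4 4 2281/2500
5 5 177/200
DF(4y) = 2281/2500 ≈ 0.912400

step 1 [1y] zero: DF = P = 9713/10000 ≈ 0.971300
step 2 [2y] zero: DF = P = 9427/10000 ≈ 0.942700
step 3 [3y] swap r/1=603/28537: DF=(1 − 603/28537·(0.971300+0.942700))/(1+603/28537) = 9397/10000 ≈ 0.939700
step 4 [4y] swap r/1=876/37661: DF=(1 − 876/37661·(0.971300+0.942700+0.939700))/(1+876/37661) = 2281/2500 ≈ 0.912400
step 5 [5y] swap r/1=1150/46511: DF=(1 − 1150/46511·(0.971300+0.942700+0.939700+0.912400))/(1+1150/46511) = 177/200 ≈ 0.885000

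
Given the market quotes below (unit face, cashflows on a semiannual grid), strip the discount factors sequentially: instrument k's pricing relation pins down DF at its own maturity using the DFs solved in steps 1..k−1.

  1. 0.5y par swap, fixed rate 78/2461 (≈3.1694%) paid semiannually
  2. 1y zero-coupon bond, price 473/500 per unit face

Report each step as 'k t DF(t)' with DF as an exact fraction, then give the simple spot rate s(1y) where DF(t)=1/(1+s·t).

1 1/2 2461/2500
2 1 473/500
s(1y) = (1/(473/500) − 1)/(1) = 27/473 ≈ 5.7082%

step 1 [0.5y] swap r/2=39/2461: DF=(1 − 39/2461·(0))/(1+39/2461) = 2461/2500 ≈ 0.984400
step 2 [1y] zero: DF = P = 473/500 ≈ 0.946000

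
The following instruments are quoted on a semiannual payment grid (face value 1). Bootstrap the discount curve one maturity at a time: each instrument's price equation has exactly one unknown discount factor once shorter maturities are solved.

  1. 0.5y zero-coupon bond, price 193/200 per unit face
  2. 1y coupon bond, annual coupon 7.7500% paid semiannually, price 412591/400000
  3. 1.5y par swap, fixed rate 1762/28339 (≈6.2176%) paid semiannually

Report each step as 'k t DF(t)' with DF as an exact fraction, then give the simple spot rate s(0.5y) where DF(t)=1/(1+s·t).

1 1/2 193/200
2 1 957/1000
3 3/2 9119/10000
s(0.5y) = (1/(193/200) − 1)/(1/2) = 14/193 ≈ 7.2539%

step 1 [0.5y] zero: DF = P = 193/200 ≈ 0.965000
step 2 [1y] bond c/2=31/800: DF=(412591/400000 − 31/800·(0.965000))/(1+31/800) = 957/1000 ≈ 0.957000
step 3 [1.5y] swap r/2=881/28339: DF=(1 − 881/28339·(0.965000+0.957000))/(1+881/28339) = 9119/10000 ≈ 0.911900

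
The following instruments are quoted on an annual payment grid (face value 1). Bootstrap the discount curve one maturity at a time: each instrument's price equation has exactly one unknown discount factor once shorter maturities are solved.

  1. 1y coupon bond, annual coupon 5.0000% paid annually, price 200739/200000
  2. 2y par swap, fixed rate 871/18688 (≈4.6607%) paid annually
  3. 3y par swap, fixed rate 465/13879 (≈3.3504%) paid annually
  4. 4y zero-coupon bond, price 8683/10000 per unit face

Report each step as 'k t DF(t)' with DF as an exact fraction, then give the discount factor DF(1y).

1 1 9559/10000
2 2 9129/10000
3 3 907/1000
4 4 8683/10000
DF(1y) = 9559/10000 ≈ 0.955900

step 1 [1y] bond c/1=1/20: DF=(200739/200000 − 1/20·(0))/(1+1/20) = 9559/10000 ≈ 0.955900
step 2 [2y] swap r/1=871/18688: DF=(1 − 871/18688·(0.955900))/(1+871/18688) = 9129/10000 ≈ 0.912900
step 3 [3y] swap r/1=465/13879: DF=(1 − 465/13879·(0.955900+0.912900))/(1+465/13879) = 907/1000 ≈ 0.907000
step 4 [4y] zero: DF = P = 8683/10000 ≈ 0.868300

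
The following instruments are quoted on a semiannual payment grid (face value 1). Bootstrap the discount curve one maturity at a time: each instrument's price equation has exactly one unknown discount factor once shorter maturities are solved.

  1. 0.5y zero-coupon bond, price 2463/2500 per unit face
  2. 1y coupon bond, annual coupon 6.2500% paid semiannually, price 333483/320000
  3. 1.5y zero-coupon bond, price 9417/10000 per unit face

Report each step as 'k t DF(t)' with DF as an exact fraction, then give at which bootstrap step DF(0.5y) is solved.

1 1/2 2463/2500
2 1 9807/10000
3 3/2 9417/10000
DF(0.5y) is solved at step 1

step 1 [0.5y] zero: DF = P = 2463/2500 ≈ 0.985200
step 2 [1y] bond c/2=1/32: DF=(333483/320000 − 1/32·(0.985200))/(1+1/32) = 9807/10000 ≈ 0.980700
step 3 [1.5y] zero: DF = P = 9417/10000 ≈ 0.941700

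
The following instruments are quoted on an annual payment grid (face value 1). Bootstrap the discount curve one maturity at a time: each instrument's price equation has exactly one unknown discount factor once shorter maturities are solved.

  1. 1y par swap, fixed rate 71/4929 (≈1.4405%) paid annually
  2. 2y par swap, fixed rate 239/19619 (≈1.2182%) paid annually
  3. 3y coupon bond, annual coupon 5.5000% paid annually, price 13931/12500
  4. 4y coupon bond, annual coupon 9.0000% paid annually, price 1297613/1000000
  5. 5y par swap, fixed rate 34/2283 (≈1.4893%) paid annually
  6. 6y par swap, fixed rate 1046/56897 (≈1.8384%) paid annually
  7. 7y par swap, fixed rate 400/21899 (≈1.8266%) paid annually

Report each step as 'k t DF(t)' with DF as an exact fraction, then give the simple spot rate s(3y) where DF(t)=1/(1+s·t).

1 1 4929/5000
2 2 9761/10000
3 3 9541/10000
4 4 9497/10000
5 5 4643/5000
6 6 4477/5000
7 7 22/25
s(3y) = (1/(9541/10000) − 1)/(3) = 153/9541 ≈ 1.6036%

step 1 [1y] swap r/1=71/4929: DF=(1 − 71/4929·(0))/(1+71/4929) = 4929/5000 ≈ 0.985800
step 2 [2y] swap r/1=239/19619: DF=(1 − 239/19619·(0.985800))/(1+239/19619) = 9761/10000 ≈ 0.976100
step 3 [3y] bond c/1=11/200: DF=(13931/12500 − 11/200·(0.985800+0.976100))/(1+11/200) = 9541/10000 ≈ 0.954100
step 4 [4y] bond c/1=9/100: DF=(1297613/1000000 − 9/100·(0.985800+0.976100+0.954100))/(1+9/100) = 9497/10000 ≈ 0.949700
step 5 [5y] swap r/1=34/2283: DF=(1 − 34/2283·(0.985800+0.976100+0.954100+0.949700))/(1+34/2283) = 4643/5000 ≈ 0.928600
step 6 [6y] swap r/1=1046/56897: DF=(1 − 1046/56897·(0.985800+0.976100+0.954100+0.949700+0.928600))/(1+1046/56897) = 4477/5000 ≈ 0.895400
step 7 [7y] swap r/1=400/21899: DF=(1 − 400/21899·(0.985800+0.976100+0.954100+0.949700+0.928600+0.895400))/(1+400/21899) = 22/25 ≈ 0.880000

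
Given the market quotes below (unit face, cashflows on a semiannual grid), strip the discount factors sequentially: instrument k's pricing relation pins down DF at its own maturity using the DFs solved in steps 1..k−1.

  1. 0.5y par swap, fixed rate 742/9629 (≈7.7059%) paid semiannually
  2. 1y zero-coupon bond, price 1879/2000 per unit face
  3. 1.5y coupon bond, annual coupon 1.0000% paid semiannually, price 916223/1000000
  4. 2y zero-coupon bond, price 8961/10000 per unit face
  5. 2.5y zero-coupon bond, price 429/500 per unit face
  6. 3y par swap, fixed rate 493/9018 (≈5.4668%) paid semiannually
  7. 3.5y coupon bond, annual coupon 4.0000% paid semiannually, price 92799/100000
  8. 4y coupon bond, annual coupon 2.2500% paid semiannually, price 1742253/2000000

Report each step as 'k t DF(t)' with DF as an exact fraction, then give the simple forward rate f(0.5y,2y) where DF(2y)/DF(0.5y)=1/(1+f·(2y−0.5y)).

1 1/2 9629/10000
2 1 1879/2000
3 3/2 4511/5000
4 2 8961/10000
5 5/2 429/500
6 3 8521/10000
7 7/2 8037/10000
8 4 7923/10000
f(0.5y,2y) = ((9629/10000)/(8961/10000) − 1)/(3/2) = 1336/26883 ≈ 4.9697%

step 1 [0.5y] swap r/2=371/9629: DF=(1 − 371/9629·(0))/(1+371/9629) = 9629/10000 ≈ 0.962900
step 2 [1y] zero: DF = P = 1879/2000 ≈ 0.939500
step 3 [1.5y] bond c/2=1/200: DF=(916223/1000000 − 1/200·(0.962900+0.939500))/(1+1/200) = 4511/5000 ≈ 0.902200
step 4 [2y] zero: DF = P = 8961/10000 ≈ 0.896100
step 5 [2.5y] zero: DF = P = 429/500 ≈ 0.858000
step 6 [3y] swap r/2=493/18036: DF=(1 − 493/18036·(0.962900+0.939500+0.902200+0.896100+0.858000))/(1+493/18036) = 8521/10000 ≈ 0.852100
step 7 [3.5y] bond c/2=1/50: DF=(92799/100000 − 1/50·(0.962900+0.939500+0.902200+0.896100+0.858000+0.852100))/(1+1/50) = 8037/10000 ≈ 0.803700
step 8 [4y] bond c/2=9/800: DF=(1742253/2000000 − 9/800·(0.962900+0.939500+0.902200+0.896100+0.858000+0.852100+0.803700))/(1+9/800) = 7923/10000 ≈ 0.792300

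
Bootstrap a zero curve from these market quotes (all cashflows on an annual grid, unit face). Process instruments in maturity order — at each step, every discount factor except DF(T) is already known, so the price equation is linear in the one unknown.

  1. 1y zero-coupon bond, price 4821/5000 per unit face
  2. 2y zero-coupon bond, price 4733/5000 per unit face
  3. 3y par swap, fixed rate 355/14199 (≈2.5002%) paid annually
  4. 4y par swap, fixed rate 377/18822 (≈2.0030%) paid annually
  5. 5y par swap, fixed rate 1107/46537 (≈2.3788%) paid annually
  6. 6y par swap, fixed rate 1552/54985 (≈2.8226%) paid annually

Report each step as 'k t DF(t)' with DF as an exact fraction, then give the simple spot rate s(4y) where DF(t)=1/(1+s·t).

1 1 4821/5000
2 2 4733/5000
3 3 929/1000
4 4 4623/5000
5 5 8893/10000
6 6 528/625
s(4y) = (1/(4623/5000) − 1)/(4) = 377/18492 ≈ 2.0387%

step 1 [1y] zero: DF = P = 4821/5000 ≈ 0.964200
step 2 [2y] zero: DF = P = 4733/5000 ≈ 0.946600
step 3 [3y] swap r/1=355/14199: DF=(1 − 355/14199·(0.964200+0.946600))/(1+355/14199) = 929/1000 ≈ 0.929000
step 4 [4y] swap r/1=377/18822: DF=(1 − 377/18822·(0.964200+0.946600+0.929000))/(1+377/18822) = 4623/5000 ≈ 0.924600
step 5 [5y] swap r/1=1107/46537: DF=(1 − 1107/46537·(0.964200+0.946600+0.929000+0.924600))/(1+1107/46537) = 8893/10000 ≈ 0.889300
step 6 [6y] swap r/1=1552/54985: DF=(1 − 1552/54985·(0.964200+0.946600+0.929000+0.924600+0.889300))/(1+1552/54985) = 528/625 ≈ 0.844800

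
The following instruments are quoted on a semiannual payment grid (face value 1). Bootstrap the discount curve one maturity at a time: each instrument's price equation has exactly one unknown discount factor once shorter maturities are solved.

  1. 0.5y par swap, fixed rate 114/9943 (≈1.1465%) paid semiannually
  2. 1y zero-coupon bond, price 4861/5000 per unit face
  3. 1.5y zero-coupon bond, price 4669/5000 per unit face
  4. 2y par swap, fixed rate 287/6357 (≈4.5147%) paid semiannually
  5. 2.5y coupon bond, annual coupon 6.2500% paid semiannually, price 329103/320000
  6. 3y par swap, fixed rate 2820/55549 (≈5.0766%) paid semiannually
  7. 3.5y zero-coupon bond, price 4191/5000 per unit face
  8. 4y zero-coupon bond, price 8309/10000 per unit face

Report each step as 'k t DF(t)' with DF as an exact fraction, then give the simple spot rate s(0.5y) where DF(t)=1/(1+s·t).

step 1 [0.5y] swap r/2=57/9943: DF=(1 − 57/9943·(0))/(1+57/9943) = 9943/10000 ≈ 0.994300
step 2 [1y] zero: DF = P = 4861/5000 ≈ 0.972200
step 3 [1.5y] zero: DF = P = 4669/5000 ≈ 0.933800
step 4 [2y] swap r/2=287/12714: DF=(1 − 287/12714·(0.994300+0.972200+0.933800))/(1+287/12714) = 9139/10000 ≈ 0.913900
step 5 [2.5y] bond c/2=1/32: DF=(329103/320000 − 1/32·(0.994300+0.972200+0.933800+0.913900))/(1+1/32) = 8817/10000 ≈ 0.881700
step 6 [3y] swap r/2=1410/55549: DF=(1 − 1410/55549·(0.994300+0.972200+0.933800+0.913900+0.881700))/(1+1410/55549) = 859/1000 ≈ 0.859000
step 7 [3.5y] zero: DF = P = 4191/5000 ≈ 0.838200
step 8 [4y] zero: DF = P = 8309/10000 ≈ 0.830900

1 1/2 9943/10000
2 1 4861/5000
3 3/2 4669/5000
4 2 9139/10000
5 5/2 8817/10000
6 3 859/1000
7 7/2 4191/5000
8 4 8309/10000
s(0.5y) = (1/(9943/10000) − 1)/(1/2) = 114/9943 ≈ 1.1465%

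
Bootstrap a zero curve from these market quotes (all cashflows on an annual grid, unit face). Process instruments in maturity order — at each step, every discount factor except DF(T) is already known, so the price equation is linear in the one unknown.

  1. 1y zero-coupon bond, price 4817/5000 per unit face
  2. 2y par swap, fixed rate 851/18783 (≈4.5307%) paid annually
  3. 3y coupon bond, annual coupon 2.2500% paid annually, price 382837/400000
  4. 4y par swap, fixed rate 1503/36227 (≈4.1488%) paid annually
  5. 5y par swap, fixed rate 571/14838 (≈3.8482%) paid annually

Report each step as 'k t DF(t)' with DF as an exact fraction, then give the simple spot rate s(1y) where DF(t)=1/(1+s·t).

step 1 [1y] zero: DF = P = 4817/5000 ≈ 0.963400
step 2 [2y] swap r/1=851/18783: DF=(1 − 851/18783·(0.963400))/(1+851/18783) = 9149/10000 ≈ 0.914900
step 3 [3y] bond c/1=9/400: DF=(382837/400000 − 9/400·(0.963400+0.914900))/(1+9/400) = 8947/10000 ≈ 0.894700
step 4 [4y] swap r/1=1503/36227: DF=(1 − 1503/36227·(0.963400+0.914900+0.894700))/(1+1503/36227) = 8497/10000 ≈ 0.849700
step 5 [5y] swap r/1=571/14838: DF=(1 − 571/14838·(0.963400+0.914900+0.894700+0.849700))/(1+571/14838) = 8287/10000 ≈ 0.828700

1 1 4817/5000
2 2 9149/10000
3 3 8947/10000
4 4 8497/10000
5 5 8287/10000
s(1y) = (1/(4817/5000) − 1)/(1) = 183/4817 ≈ 3.7990%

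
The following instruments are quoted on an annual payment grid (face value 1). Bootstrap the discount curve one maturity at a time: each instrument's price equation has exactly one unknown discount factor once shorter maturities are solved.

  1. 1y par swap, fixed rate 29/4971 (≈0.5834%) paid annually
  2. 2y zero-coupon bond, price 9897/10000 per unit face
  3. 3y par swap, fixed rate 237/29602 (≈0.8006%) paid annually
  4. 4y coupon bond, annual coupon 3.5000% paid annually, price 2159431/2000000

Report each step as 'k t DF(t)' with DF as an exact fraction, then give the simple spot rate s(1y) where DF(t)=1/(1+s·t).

step 1 [1y] swap r/1=29/4971: DF=(1 − 29/4971·(0))/(1+29/4971) = 4971/5000 ≈ 0.994200
step 2 [2y] zero: DF = P = 9897/10000 ≈ 0.989700
step 3 [3y] swap r/1=237/29602: DF=(1 − 237/29602·(0.994200+0.989700))/(1+237/29602) = 9763/10000 ≈ 0.976300
step 4 [4y] bond c/1=7/200: DF=(2159431/2000000 − 7/200·(0.994200+0.989700+0.976300))/(1+7/200) = 9431/10000 ≈ 0.943100

1 1 4971/5000
2 2 9897/10000
3 3 9763/10000
4 4 9431/10000
s(1y) = (1/(4971/5000) − 1)/(1) = 29/4971 ≈ 0.5834%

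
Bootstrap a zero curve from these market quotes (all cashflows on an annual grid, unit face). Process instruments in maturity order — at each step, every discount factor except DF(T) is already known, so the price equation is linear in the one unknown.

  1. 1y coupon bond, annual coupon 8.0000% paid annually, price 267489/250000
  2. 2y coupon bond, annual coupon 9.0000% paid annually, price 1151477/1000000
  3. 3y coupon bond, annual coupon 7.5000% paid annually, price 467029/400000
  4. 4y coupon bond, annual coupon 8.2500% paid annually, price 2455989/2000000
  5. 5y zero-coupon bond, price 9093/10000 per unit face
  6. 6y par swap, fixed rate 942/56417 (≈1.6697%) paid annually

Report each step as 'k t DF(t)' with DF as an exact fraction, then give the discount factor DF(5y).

1 1 9907/10000
2 2 4873/5000
3 3 949/1000
4 4 9123/10000
5 5 9093/10000
6 6 4529/5000
DF(5y) = 9093/10000 ≈ 0.909300

step 1 [1y] bond c/1=2/25: DF=(267489/250000 − 2/25·(0))/(1+2/25) = 9907/10000 ≈ 0.990700
step 2 [2y] bond c/1=9/100: DF=(1151477/1000000 − 9/100·(0.990700))/(1+9/100) = 4873/5000 ≈ 0.974600
step 3 [3y] bond c/1=3/40: DF=(467029/400000 − 3/40·(0.990700+0.974600))/(1+3/40) = 949/1000 ≈ 0.949000
step 4 [4y] bond c/1=33/400: DF=(2455989/2000000 − 33/400·(0.990700+0.974600+0.949000))/(1+33/400) = 9123/10000 ≈ 0.912300
step 5 [5y] zero: DF = P = 9093/10000 ≈ 0.909300
step 6 [6y] swap r/1=942/56417: DF=(1 − 942/56417·(0.990700+0.974600+0.949000+0.912300+0.909300))/(1+942/56417) = 4529/5000 ≈ 0.905800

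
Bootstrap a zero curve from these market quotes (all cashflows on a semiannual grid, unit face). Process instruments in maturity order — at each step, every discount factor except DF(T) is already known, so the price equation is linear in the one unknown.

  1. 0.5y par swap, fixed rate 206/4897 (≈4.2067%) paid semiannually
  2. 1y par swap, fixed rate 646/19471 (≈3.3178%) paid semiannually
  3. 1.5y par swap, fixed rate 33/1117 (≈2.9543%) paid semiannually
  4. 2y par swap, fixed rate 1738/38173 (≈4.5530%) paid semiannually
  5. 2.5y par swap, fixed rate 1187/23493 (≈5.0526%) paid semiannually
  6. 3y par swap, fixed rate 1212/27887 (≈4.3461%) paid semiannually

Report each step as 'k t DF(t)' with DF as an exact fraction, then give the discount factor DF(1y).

step 1 [0.5y] swap r/2=103/4897: DF=(1 − 103/4897·(0))/(1+103/4897) = 4897/5000 ≈ 0.979400
step 2 [1y] swap r/2=323/19471: DF=(1 − 323/19471·(0.979400))/(1+323/19471) = 9677/10000 ≈ 0.967700
step 3 [1.5y] swap r/2=33/2234: DF=(1 − 33/2234·(0.979400+0.967700))/(1+33/2234) = 9571/10000 ≈ 0.957100
step 4 [2y] swap r/2=869/38173: DF=(1 − 869/38173·(0.979400+0.967700+0.957100))/(1+869/38173) = 9131/10000 ≈ 0.913100
step 5 [2.5y] swap r/2=1187/46986: DF=(1 − 1187/46986·(0.979400+0.967700+0.957100+0.913100))/(1+1187/46986) = 8813/10000 ≈ 0.881300
step 6 [3y] swap r/2=606/27887: DF=(1 − 606/27887·(0.979400+0.967700+0.957100+0.913100+0.881300))/(1+606/27887) = 2197/2500 ≈ 0.878800

1 1/2 4897/5000
2 1 9677/10000
3 3/2 9571/10000
4 2 9131/10000
5 5/2 8813/10000
6 3 2197/2500
DF(1y) = 9677/10000 ≈ 0.967700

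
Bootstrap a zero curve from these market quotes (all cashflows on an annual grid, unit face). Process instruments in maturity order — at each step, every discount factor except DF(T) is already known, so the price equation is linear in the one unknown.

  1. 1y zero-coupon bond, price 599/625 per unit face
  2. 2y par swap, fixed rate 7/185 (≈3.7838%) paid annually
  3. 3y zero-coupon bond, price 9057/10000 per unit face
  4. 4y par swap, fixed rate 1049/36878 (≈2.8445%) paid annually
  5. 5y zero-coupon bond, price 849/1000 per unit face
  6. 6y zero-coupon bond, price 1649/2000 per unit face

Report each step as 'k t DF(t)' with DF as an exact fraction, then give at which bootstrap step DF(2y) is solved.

step 1 [1y] zero: DF = P = 599/625 ≈ 0.958400
step 2 [2y] swap r/1=7/185: DF=(1 − 7/185·(0.958400))/(1+7/185) = 4643/5000 ≈ 0.928600
step 3 [3y] zero: DF = P = 9057/10000 ≈ 0.905700
step 4 [4y] swap r/1=1049/36878: DF=(1 − 1049/36878·(0.958400+0.928600+0.905700))/(1+1049/36878) = 8951/10000 ≈ 0.895100
step 5 [5y] zero: DF = P = 849/1000 ≈ 0.849000
step 6 [6y] zero: DF = P = 1649/2000 ≈ 0.824500

1 1 599/625
2 2 4643/5000
3 3 9057/10000
4 4 8951/10000
5 5 849/1000
6 6 1649/2000
DF(2y) is solved at step 2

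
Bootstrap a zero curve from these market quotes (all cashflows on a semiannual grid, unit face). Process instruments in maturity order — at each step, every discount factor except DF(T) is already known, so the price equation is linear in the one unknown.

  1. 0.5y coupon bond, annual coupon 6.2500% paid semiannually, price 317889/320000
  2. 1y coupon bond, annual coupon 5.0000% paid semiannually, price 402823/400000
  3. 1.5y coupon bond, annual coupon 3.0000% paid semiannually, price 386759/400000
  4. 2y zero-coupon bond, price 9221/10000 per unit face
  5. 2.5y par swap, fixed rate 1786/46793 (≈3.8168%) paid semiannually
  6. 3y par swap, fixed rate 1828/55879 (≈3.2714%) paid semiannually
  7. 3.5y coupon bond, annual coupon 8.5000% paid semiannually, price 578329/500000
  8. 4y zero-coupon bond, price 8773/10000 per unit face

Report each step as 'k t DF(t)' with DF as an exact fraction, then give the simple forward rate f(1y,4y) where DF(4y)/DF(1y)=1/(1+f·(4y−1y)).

step 1 [0.5y] bond c/2=1/32: DF=(317889/320000 − 1/32·(0))/(1+1/32) = 9633/10000 ≈ 0.963300
step 2 [1y] bond c/2=1/40: DF=(402823/400000 − 1/40·(0.963300))/(1+1/40) = 959/1000 ≈ 0.959000
step 3 [1.5y] bond c/2=3/200: DF=(386759/400000 − 3/200·(0.963300+0.959000))/(1+3/200) = 4621/5000 ≈ 0.924200
step 4 [2y] zero: DF = P = 9221/10000 ≈ 0.922100
step 5 [2.5y] swap r/2=893/46793: DF=(1 − 893/46793·(0.963300+0.959000+0.924200+0.922100))/(1+893/46793) = 9107/10000 ≈ 0.910700
step 6 [3y] swap r/2=914/55879: DF=(1 − 914/55879·(0.963300+0.959000+0.924200+0.922100+0.910700))/(1+914/55879) = 4543/5000 ≈ 0.908600
step 7 [3.5y] bond c/2=17/400: DF=(578329/500000 − 17/400·(0.963300+0.959000+0.924200+0.922100+0.910700+0.908600))/(1+17/400) = 8817/10000 ≈ 0.881700
step 8 [4y] zero: DF = P = 8773/10000 ≈ 0.877300

1 1/2 9633/10000
2 1 959/1000
3 3/2 4621/5000
4 2 9221/10000
5 5/2 9107/10000
6 3 4543/5000
7 7/2 8817/10000
8 4 8773/10000
f(1y,4y) = ((959/1000)/(8773/10000) − 1)/(3) = 817/26319 ≈ 3.1042%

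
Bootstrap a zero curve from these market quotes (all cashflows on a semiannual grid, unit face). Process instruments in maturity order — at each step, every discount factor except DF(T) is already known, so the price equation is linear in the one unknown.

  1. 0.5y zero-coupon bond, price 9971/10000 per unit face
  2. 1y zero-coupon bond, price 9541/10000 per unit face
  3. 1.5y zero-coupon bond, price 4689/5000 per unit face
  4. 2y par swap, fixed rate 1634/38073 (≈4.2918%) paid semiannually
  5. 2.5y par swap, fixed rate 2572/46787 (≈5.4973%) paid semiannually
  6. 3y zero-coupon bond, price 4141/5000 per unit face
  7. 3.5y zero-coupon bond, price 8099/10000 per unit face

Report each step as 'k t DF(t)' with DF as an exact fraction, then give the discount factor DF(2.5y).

1 1/2 9971/10000
2 1 9541/10000
3 3/2 4689/5000
4 2 9183/10000
5 5/2 4357/5000
6 3 4141/5000
7 7/2 8099/10000
DF(2.5y) = 4357/5000 ≈ 0.871400

step 1 [0.5y] zero: DF = P = 9971/10000 ≈ 0.997100
step 2 [1y] zero: DF = P = 9541/10000 ≈ 0.954100
step 3 [1.5y] zero: DF = P = 4689/5000 ≈ 0.937800
step 4 [2y] swap r/2=817/38073: DF=(1 − 817/38073·(0.997100+0.954100+0.937800))/(1+817/38073) = 9183/10000 ≈ 0.918300
step 5 [2.5y] swap r/2=1286/46787: DF=(1 − 1286/46787·(0.997100+0.954100+0.937800+0.918300))/(1+1286/46787) = 4357/5000 ≈ 0.871400
step 6 [3y] zero: DF = P = 4141/5000 ≈ 0.828200
step 7 [3.5y] zero: DF = P = 8099/10000 ≈ 0.809900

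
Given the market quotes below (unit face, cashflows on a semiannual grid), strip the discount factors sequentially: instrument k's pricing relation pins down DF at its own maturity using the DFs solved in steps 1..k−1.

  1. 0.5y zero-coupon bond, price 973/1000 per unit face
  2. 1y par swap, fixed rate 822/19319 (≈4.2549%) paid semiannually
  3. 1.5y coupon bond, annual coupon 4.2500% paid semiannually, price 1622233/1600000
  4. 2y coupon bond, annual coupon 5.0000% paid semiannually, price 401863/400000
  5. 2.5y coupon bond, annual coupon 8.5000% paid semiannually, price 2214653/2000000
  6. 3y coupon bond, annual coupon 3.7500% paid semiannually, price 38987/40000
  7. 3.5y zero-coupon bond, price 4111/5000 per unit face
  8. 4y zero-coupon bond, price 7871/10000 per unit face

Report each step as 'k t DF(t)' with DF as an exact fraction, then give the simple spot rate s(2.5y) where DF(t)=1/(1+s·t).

1 1/2 973/1000
2 1 9589/10000
3 3/2 4763/5000
4 2 4549/5000
5 5/2 363/400
6 3 4351/5000
7 7/2 4111/5000
8 4 7871/10000
s(2.5y) = (1/(363/400) − 1)/(5/2) = 74/1815 ≈ 4.0771%

step 1 [0.5y] zero: DF = P = 973/1000 ≈ 0.973000
step 2 [1y] swap r/2=411/19319: DF=(1 − 411/19319·(0.973000))/(1+411/19319) = 9589/10000 ≈ 0.958900
step 3 [1.5y] bond c/2=17/800: DF=(1622233/1600000 − 17/800·(0.973000+0.958900))/(1+17/800) = 4763/5000 ≈ 0.952600
step 4 [2y] bond c/2=1/40: DF=(401863/400000 − 1/40·(0.973000+0.958900+0.952600))/(1+1/40) = 4549/5000 ≈ 0.909800
step 5 [2.5y] bond c/2=17/400: DF=(2214653/2000000 − 17/400·(0.973000+0.958900+0.952600+0.909800))/(1+17/400) = 363/400 ≈ 0.907500
step 6 [3y] bond c/2=3/160: DF=(38987/40000 − 3/160·(0.973000+0.958900+0.952600+0.909800+0.907500))/(1+3/160) = 4351/5000 ≈ 0.870200
step 7 [3.5y] zero: DF = P = 4111/5000 ≈ 0.822200
step 8 [4y] zero: DF = P = 7871/10000 ≈ 0.787100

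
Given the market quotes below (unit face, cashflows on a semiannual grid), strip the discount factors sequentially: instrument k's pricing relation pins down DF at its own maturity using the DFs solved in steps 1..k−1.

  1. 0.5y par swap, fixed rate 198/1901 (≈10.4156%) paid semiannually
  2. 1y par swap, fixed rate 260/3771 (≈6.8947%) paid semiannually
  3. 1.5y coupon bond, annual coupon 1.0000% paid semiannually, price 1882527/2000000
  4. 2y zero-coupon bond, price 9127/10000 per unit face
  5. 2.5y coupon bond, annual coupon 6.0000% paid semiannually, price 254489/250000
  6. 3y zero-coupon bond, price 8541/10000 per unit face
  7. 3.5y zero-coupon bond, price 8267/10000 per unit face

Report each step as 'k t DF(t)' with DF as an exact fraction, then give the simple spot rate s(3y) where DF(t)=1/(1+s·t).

step 1 [0.5y] swap r/2=99/1901: DF=(1 − 99/1901·(0))/(1+99/1901) = 1901/2000 ≈ 0.950500
step 2 [1y] swap r/2=130/3771: DF=(1 − 130/3771·(0.950500))/(1+130/3771) = 187/200 ≈ 0.935000
step 3 [1.5y] bond c/2=1/200: DF=(1882527/2000000 − 1/200·(0.950500+0.935000))/(1+1/200) = 1159/1250 ≈ 0.927200
step 4 [2y] zero: DF = P = 9127/10000 ≈ 0.912700
step 5 [2.5y] bond c/2=3/100: DF=(254489/250000 − 3/100·(0.950500+0.935000+0.927200+0.912700))/(1+3/100) = 4399/5000 ≈ 0.879800
step 6 [3y] zero: DF = P = 8541/10000 ≈ 0.854100
step 7 [3.5y] zero: DF = P = 8267/10000 ≈ 0.826700

1 1/2 1901/2000
2 1 187/200
3 3/2 1159/1250
4 2 9127/10000
5 5/2 4399/5000
6 3 8541/10000
7 7/2 8267/10000
s(3y) = (1/(8541/10000) − 1)/(3) = 1459/25623 ≈ 5.6941%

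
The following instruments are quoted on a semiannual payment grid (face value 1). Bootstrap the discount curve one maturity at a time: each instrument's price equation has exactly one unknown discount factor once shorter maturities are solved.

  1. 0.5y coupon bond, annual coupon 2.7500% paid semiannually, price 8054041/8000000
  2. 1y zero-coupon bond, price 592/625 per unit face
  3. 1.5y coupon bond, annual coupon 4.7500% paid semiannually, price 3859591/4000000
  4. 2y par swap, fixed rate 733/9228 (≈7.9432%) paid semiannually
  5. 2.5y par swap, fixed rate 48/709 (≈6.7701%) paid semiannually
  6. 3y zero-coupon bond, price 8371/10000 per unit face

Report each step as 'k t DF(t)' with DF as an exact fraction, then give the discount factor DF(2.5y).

1 1/2 9931/10000
2 1 592/625
3 3/2 359/400
4 2 4267/5000
5 5/2 529/625
6 3 8371/10000
DF(2.5y) = 529/625 ≈ 0.846400

step 1 [0.5y] bond c/2=11/800: DF=(8054041/8000000 − 11/800·(0))/(1+11/800) = 9931/10000 ≈ 0.993100
step 2 [1y] zero: DF = P = 592/625 ≈ 0.947200
step 3 [1.5y] bond c/2=19/800: DF=(3859591/4000000 − 19/800·(0.993100+0.947200))/(1+19/800) = 359/400 ≈ 0.897500
step 4 [2y] swap r/2=733/18456: DF=(1 − 733/18456·(0.993100+0.947200+0.897500))/(1+733/18456) = 4267/5000 ≈ 0.853400
step 5 [2.5y] swap r/2=24/709: DF=(1 − 24/709·(0.993100+0.947200+0.897500+0.853400))/(1+24/709) = 529/625 ≈ 0.846400
step 6 [3y] zero: DF = P = 8371/10000 ≈ 0.837100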